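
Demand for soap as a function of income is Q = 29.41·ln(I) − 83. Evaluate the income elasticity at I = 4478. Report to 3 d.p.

At I = 4478: Q = 164.248.
dQ/dI = 29.41/I = 0.00656766 at this income.
η = (dQ/dI)·(I/Q) = 0.00656766 × (4478/164.248) = 0.179.

0.179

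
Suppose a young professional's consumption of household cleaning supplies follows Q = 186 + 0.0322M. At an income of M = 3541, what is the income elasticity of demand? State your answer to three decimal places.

At M = 3541: Q = 300.020.
dQ/dM = 0.0322.
η = (dQ/dM)·(M/Q) = 0.0322 × (3541/300.020) = 0.380.

0.380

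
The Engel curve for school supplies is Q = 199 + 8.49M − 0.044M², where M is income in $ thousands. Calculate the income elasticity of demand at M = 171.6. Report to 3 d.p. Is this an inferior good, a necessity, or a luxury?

-3.149 (inferior good)

At M = 171.6: Q = 360.2354.
dQ/dM = 8.49 − 0.088M = -6.61080.
η = (dQ/dM)·(M/Q) = -6.61080 × (171.6/360.2354) = -3.149.
η < 0 ⇒ inferior good.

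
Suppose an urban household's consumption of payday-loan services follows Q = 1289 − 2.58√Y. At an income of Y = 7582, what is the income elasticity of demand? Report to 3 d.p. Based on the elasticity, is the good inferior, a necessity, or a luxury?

At Y = 7582: Q = 1064.347.
dQ/dY = -2.58/(2√Y) = -0.0148149 at this income.
η = (dQ/dY)·(Y/Q) = -0.0148149 × (7582/1064.347) = -0.106.
Since η < 0, the good is an inferior good.

-0.106 (inferior good)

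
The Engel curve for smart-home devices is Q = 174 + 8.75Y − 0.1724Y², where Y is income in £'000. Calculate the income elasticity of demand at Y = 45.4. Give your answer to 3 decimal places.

-1.452

At Y = 45.4: Q = 215.9060.
dQ/dY = 8.75 − 0.3448Y = -6.90392.
η = (dQ/dY)·(Y/Q) = -6.90392 × (45.4/215.9060) = -1.452.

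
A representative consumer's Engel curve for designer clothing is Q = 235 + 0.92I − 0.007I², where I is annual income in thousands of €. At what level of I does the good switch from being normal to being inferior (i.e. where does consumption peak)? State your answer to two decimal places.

65.71

dQ/dI = 0.92 − 0.014I.
The good is inferior where dQ/dI < 0. Setting dQ/dI = 0 gives I = 0.92 / 0.014 = 65.71.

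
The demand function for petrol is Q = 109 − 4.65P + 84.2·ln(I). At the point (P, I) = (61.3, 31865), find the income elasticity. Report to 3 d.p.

At P = 61.3, I = 31865: Q = 697.047.
Holding P constant, ∂Q/∂I = 84.2/I = 0.0026424.
η_I = (∂Q/∂I)·(I/Q) = 0.0026424 × (31865/697.047) = 0.121.

0.121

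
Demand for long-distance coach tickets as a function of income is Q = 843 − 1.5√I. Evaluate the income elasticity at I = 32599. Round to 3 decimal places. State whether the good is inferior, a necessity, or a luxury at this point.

-0.237 (inferior good)

At I = 32599: Q = 572.172.
dQ/dI = -1.5/(2√I) = -0.00415393 at this income.
η = (dQ/dI)·(I/Q) = -0.00415393 × (32599/572.172) = -0.237.
Since η < 0, the good is an inferior good.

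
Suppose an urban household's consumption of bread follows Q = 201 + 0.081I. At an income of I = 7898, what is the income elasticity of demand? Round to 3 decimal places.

0.761

At I = 7898: Q = 840.738.
dQ/dI = 0.081.
η = (dQ/dI)·(I/Q) = 0.081 × (7898/840.738) = 0.761.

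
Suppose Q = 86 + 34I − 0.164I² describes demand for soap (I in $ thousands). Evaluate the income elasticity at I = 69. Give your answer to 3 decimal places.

At I = 69: Q = 1651.1960.
dQ/dI = 34 − 0.328I = 11.36800.
η = (dQ/dI)·(I/Q) = 11.36800 × (69/1651.1960) = 0.475.

0.475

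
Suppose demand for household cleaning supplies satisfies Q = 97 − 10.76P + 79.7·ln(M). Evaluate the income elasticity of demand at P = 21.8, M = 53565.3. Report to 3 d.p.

0.109

At P = 21.8, M = 53565.3: Q = 730.258.
Holding P constant, ∂Q/∂M = 79.7/M = 0.0014879.
η_M = (∂Q/∂M)·(M/Q) = 0.0014879 × (53565.3/730.258) = 0.109.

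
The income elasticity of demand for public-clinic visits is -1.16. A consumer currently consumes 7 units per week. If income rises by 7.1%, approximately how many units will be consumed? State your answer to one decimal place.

%ΔQ ≈ η × %ΔI = -1.16 × 7.1% = -8.236%.
New Q ≈ 7 × (1 − 0.08236) = 6.4.

6.4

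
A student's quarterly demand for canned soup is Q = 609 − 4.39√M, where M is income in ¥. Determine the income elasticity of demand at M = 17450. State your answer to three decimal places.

-9.968

At M = 17450: Q = 29.088.
dQ/dM = -4.39/(2√M) = -0.0166164 at this income.
η = (dQ/dM)·(M/Q) = -0.0166164 × (17450/29.088) = -9.968.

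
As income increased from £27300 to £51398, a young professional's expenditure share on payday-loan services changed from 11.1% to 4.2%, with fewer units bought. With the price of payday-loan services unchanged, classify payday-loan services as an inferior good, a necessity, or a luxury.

Quantity demanded falls as income rises, so η < 0.

inferior good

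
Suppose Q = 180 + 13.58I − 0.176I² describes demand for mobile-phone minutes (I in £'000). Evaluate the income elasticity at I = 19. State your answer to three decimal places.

0.350

At I = 19: Q = 374.4840.
dQ/dI = 13.58 − 0.352I = 6.89200.
η = (dQ/dI)·(I/Q) = 6.89200 × (19/374.4840) = 0.350.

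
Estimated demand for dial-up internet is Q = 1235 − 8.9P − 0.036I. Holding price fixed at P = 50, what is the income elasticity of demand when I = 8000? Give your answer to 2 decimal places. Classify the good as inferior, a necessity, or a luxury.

-0.57 (inferior good)

At P = 50, I = 8000: Q = 502.000.
Holding P constant, ∂Q/∂I = −0.036.
η_I = (∂Q/∂I)·(I/Q) = -0.036 × (8000/502.000) = -0.57.
Since η < 0, this is an inferior good.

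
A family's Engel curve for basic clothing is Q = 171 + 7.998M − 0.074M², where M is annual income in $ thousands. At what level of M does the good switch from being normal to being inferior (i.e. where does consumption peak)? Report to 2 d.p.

54.04

dQ/dM = 7.998 − 0.148M.
The good is inferior where dQ/dM < 0. Setting dQ/dM = 0 gives M = 7.998 / 0.148 = 54.04.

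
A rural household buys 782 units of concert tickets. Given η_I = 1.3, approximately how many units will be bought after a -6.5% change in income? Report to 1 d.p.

715.9

%ΔQ ≈ η × %ΔI = 1.3 × (-6.5%) = -8.45%.
New Q ≈ 782 × (1 − 0.0845) = 715.9.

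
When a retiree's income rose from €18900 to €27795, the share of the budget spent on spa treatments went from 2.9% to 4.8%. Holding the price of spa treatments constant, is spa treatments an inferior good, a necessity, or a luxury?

The budget share rises as income rises, so η > 1.

luxury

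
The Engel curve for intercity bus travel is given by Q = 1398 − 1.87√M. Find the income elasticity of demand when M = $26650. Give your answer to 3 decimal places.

At M = 26650: Q = 1092.726.
dQ/dM = -1.87/(2√M) = -0.00572747 at this income.
η = (dQ/dM)·(M/Q) = -0.00572747 × (26650/1092.726) = -0.140.

-0.140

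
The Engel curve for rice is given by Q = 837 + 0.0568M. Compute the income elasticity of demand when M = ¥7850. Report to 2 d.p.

At M = 7850: Q = 1282.880.
dQ/dM = 0.0568.
η = (dQ/dM)·(M/Q) = 0.0568 × (7850/1282.880) = 0.35.

0.35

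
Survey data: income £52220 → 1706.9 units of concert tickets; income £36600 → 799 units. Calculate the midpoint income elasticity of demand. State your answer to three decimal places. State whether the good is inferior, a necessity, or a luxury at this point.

ΔQ = 799 − 1706.9 = -907.9; midpoint Q̄ = (1706.9 + 799)/2 = 1252.95.
ΔI = 36600 − 52220 = -15620; midpoint Ī = (52220 + 36600)/2 = 44410.
η = (ΔQ/Q̄) ÷ (ΔI/Ī) = (-907.9/1252.95) ÷ (-15620/44410) = 2.060.
η > 1 ⇒ luxury.

2.060 (luxury)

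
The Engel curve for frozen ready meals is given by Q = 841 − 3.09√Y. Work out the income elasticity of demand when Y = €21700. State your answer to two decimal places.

At Y = 21700: Q = 385.815.
dQ/dY = -3.09/(2√Y) = -0.0104881 at this income.
η = (dQ/dY)·(Y/Q) = -0.0104881 × (21700/385.815) = -0.59.

-0.59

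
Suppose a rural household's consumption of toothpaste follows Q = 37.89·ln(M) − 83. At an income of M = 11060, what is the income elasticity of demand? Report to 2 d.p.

At M = 11060: Q = 269.797.
dQ/dM = 37.89/M = 0.00342586 at this income.
η = (dQ/dM)·(M/Q) = 0.00342586 × (11060/269.797) = 0.14.

0.14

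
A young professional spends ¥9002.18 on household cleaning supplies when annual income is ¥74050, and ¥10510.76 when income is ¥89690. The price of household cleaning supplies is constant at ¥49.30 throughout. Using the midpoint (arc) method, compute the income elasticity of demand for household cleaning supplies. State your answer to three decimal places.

0.809

With a constant price, Q₁ = 9002.18/49.30 = 182.600 and Q₂ = 10510.76/49.30 = 213.200 (equivalently, work directly with expenditure since P cancels).
Midpoint %ΔQ = (10510.76 − 9002.18)/9756.47 = 0.15462; midpoint %ΔI = (89690 − 74050)/81870 = 0.19103.
η = 0.15462 / 0.19103 = 0.809.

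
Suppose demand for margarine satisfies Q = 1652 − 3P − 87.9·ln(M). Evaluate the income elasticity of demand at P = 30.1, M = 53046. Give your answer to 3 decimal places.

-0.145

At P = 30.1, M = 53046: Q = 605.443.
Holding P constant, ∂Q/∂M = -87.9/M = -0.00165705.
η_M = (∂Q/∂M)·(M/Q) = -0.00165705 × (53046/605.443) = -0.145.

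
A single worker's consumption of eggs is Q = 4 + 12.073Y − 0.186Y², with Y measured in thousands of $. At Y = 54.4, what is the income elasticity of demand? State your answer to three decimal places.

-4.025

At Y = 54.4: Q = 110.3302.
dQ/dY = 12.073 − 0.372Y = -8.16380.
η = (dQ/dY)·(Y/Q) = -8.16380 × (54.4/110.3302) = -4.025.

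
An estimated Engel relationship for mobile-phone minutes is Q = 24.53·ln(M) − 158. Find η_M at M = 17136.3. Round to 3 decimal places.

0.302

At M = 17136.3: Q = 81.142.
dQ/dM = 24.53/M = 0.00143146 at this income.
η = (dQ/dM)·(M/Q) = 0.00143146 × (17136.3/81.142) = 0.302.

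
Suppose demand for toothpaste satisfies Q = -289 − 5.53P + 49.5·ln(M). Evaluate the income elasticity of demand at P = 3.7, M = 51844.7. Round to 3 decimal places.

0.217

At P = 3.7, M = 51844.7: Q = 227.911.
Holding P constant, ∂Q/∂M = 49.5/M = 0.000954775.
η_M = (∂Q/∂M)·(M/Q) = 0.000954775 × (51844.7/227.911) = 0.217.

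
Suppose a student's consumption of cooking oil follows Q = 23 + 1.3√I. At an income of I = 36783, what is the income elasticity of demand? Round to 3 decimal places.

0.458

At I = 36783: Q = 272.326.
dQ/dI = 1.3/(2√I) = 0.00338914 at this income.
η = (dQ/dI)·(I/Q) = 0.00338914 × (36783/272.326) = 0.458.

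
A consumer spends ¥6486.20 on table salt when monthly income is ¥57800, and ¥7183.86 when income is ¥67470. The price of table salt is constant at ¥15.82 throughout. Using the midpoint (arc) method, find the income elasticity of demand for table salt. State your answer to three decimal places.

With a constant price, Q₁ = 6486.20/15.82 = 410.000 and Q₂ = 7183.86/15.82 = 454.100 (equivalently, work directly with expenditure since P cancels).
Midpoint %ΔQ = (7183.86 − 6486.20)/6835.03 = 0.10207; midpoint %ΔI = (67470 − 57800)/62635 = 0.15439.
η = 0.10207 / 0.15439 = 0.661.

0.661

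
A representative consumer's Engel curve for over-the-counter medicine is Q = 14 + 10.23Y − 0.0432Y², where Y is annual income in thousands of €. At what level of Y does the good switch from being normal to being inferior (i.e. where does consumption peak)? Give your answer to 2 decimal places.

dQ/dY = 10.23 − 0.0864Y.
The good is inferior where dQ/dY < 0. Setting dQ/dY = 0 gives Y = 10.23 / 0.0864 = 118.40.

118.40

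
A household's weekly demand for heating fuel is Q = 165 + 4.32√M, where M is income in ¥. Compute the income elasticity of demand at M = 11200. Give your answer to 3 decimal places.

0.367

At M = 11200: Q = 622.186.
dQ/dM = 4.32/(2√M) = 0.0204101 at this income.
η = (dQ/dM)·(M/Q) = 0.0204101 × (11200/622.186) = 0.367.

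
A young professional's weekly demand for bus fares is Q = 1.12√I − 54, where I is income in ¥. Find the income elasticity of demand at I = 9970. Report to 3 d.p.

0.967

At I = 9970: Q = 57.832.
dQ/dI = 1.12/(2√I) = 0.00560842 at this income.
η = (dQ/dI)·(I/Q) = 0.00560842 × (9970/57.832) = 0.967.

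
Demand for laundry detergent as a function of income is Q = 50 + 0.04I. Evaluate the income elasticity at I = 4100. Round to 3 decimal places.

0.766

At I = 4100: Q = 214.000.
dQ/dI = 0.04.
η = (dQ/dI)·(I/Q) = 0.04 × (4100/214.000) = 0.766.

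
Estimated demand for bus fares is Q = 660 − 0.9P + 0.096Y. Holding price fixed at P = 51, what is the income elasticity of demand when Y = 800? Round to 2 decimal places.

0.11

At P = 51, Y = 800: Q = 690.900.
Holding P constant, ∂Q/∂Y = 0.096.
η_Y = (∂Q/∂Y)·(Y/Q) = 0.096 × (800/690.900) = 0.11.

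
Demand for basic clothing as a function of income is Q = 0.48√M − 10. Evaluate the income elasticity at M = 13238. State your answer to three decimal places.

At M = 13238: Q = 45.227.
dQ/dM = 0.48/(2√M) = 0.00208593 at this income.
η = (dQ/dM)·(M/Q) = 0.00208593 × (13238/45.227) = 0.611.

0.611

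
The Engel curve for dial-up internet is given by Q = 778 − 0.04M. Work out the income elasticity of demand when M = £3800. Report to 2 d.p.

-0.24

At M = 3800: Q = 626.000.
dQ/dM = −0.04.
η = (dQ/dM)·(M/Q) = -0.04 × (3800/626.000) = -0.24.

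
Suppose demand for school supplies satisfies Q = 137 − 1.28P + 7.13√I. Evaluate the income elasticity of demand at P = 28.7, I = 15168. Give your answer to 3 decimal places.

At P = 28.7, I = 15168: Q = 978.384.
Holding P constant, ∂Q/∂I = 7.13/(2√I) = 0.0289465.
η_I = (∂Q/∂I)·(I/Q) = 0.0289465 × (15168/978.384) = 0.449.

0.449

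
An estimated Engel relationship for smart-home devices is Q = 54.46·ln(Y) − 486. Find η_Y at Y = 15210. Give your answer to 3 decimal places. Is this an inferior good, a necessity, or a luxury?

1.417 (luxury)

At Y = 15210: Q = 38.434.
dQ/dY = 54.46/Y = 0.00358054 at this income.
η = (dQ/dY)·(Y/Q) = 0.00358054 × (15210/38.434) = 1.417.
Since η > 1, the good is a luxury.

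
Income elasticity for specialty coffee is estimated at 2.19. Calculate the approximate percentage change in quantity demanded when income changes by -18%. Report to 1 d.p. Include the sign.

%ΔQ ≈ η × %ΔI = 2.19 × (-18%) = -39.4%.

-39.4%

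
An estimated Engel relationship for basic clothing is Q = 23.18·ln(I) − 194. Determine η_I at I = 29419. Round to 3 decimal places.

0.521

At I = 29419: Q = 44.508.
dQ/dI = 23.18/I = 0.000787926 at this income.
η = (dQ/dI)·(I/Q) = 0.000787926 × (29419/44.508) = 0.521.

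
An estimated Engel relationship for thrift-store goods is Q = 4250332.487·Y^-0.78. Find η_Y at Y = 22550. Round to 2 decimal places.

-0.78

For Q = A·Y^β the income elasticity is constant and equal to β.
Here β = -0.78, so η = -0.78.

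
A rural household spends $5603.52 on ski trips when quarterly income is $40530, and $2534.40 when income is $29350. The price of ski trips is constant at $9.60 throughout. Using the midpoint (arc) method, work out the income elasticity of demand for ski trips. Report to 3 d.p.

2.357

With a constant price, Q₁ = 5603.52/9.60 = 583.700 and Q₂ = 2534.40/9.60 = 264.000 (equivalently, work directly with expenditure since P cancels).
Midpoint %ΔQ = (2534.40 − 5603.52)/4068.96 = -0.75428; midpoint %ΔI = (29350 − 40530)/34940 = -0.31998.
η = -0.75428 / -0.31998 = 2.357.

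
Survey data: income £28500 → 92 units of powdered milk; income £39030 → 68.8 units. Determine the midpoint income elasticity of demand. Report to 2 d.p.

ΔQ = 68.8 − 92 = -23.2; midpoint Q̄ = (92 + 68.8)/2 = 80.4.
ΔI = 39030 − 28500 = 10530; midpoint Ī = (28500 + 39030)/2 = 33765.
η = (ΔQ/Q̄) ÷ (ΔI/Ī) = (-23.2/80.4) ÷ (10530/33765) = -0.93.

-0.93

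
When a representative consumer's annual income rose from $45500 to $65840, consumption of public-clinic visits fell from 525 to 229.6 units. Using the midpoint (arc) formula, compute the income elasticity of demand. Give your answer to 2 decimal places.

ΔQ = 229.6 − 525 = -295.4; midpoint Q̄ = (525 + 229.6)/2 = 377.3.
ΔI = 65840 − 45500 = 20340; midpoint Ī = (45500 + 65840)/2 = 55670.
η = (ΔQ/Q̄) ÷ (ΔI/Ī) = (-295.4/377.3) ÷ (20340/55670) = -2.14.

-2.14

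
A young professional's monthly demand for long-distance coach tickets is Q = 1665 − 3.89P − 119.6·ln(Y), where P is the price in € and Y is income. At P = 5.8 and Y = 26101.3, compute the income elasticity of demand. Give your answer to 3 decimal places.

At P = 5.8, Y = 26101.3: Q = 426.137.
Holding P constant, ∂Q/∂Y = -119.6/Y = -0.00458215.
η_Y = (∂Q/∂Y)·(Y/Q) = -0.00458215 × (26101.3/426.137) = -0.281.

-0.281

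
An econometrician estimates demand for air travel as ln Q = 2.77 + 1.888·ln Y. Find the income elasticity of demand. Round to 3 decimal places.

1.888

In a log-linear demand, the coefficient on ln Y is the income elasticity.
So η = 1.888.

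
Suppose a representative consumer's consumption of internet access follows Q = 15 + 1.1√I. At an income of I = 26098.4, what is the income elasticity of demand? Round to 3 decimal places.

0.461

At I = 26098.4: Q = 192.705.
dQ/dI = 1.1/(2√I) = 0.00340452 at this income.
η = (dQ/dI)·(I/Q) = 0.00340452 × (26098.4/192.705) = 0.461.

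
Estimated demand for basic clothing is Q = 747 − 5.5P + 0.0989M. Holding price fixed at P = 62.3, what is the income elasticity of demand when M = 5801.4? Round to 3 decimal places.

At P = 62.3, M = 5801.4: Q = 978.108.
Holding P constant, ∂Q/∂M = 0.0989.
η_M = (∂Q/∂M)·(M/Q) = 0.0989 × (5801.4/978.108) = 0.587.

0.587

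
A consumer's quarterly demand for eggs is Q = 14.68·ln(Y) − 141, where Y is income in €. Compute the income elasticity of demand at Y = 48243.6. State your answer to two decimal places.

0.85

At Y = 48243.6: Q = 17.309.
dQ/dY = 14.68/Y = 0.000304289 at this income.
η = (dQ/dY)·(Y/Q) = 0.000304289 × (48243.6/17.309) = 0.85.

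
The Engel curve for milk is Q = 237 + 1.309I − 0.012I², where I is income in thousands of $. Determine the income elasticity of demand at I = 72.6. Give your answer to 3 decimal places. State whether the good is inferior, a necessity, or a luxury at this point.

At I = 72.6: Q = 268.7843.
dQ/dI = 1.309 − 0.024I = -0.43340.
η = (dQ/dI)·(I/Q) = -0.43340 × (72.6/268.7843) = -0.117.
η < 0 ⇒ inferior good.

-0.117 (inferior good)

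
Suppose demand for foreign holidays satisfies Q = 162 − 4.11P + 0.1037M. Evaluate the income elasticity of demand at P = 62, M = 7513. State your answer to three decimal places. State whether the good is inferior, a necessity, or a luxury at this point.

At P = 62, M = 7513: Q = 686.278.
Holding P constant, ∂Q/∂M = 0.1037.
η_M = (∂Q/∂M)·(M/Q) = 0.1037 × (7513/686.278) = 1.135.
Since η > 1, this is a luxury.

1.135 (luxury)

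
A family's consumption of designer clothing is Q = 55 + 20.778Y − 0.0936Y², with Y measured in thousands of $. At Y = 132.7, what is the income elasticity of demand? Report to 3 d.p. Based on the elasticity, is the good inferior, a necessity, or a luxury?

-0.463 (inferior good)

At Y = 132.7: Q = 1164.0111.
dQ/dY = 20.778 − 0.1872Y = -4.06344.
η = (dQ/dY)·(Y/Q) = -4.06344 × (132.7/1164.0111) = -0.463.
η < 0 ⇒ inferior good.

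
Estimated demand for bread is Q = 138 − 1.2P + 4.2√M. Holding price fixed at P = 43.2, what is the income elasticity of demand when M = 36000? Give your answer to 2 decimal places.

At P = 43.2, M = 36000: Q = 883.054.
Holding P constant, ∂Q/∂M = 4.2/(2√M) = 0.011068.
η_M = (∂Q/∂M)·(M/Q) = 0.011068 × (36000/883.054) = 0.45.

0.45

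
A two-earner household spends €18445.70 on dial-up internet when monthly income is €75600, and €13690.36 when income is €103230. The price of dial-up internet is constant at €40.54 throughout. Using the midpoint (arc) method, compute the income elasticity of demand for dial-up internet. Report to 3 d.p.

-0.958

With a constant price, Q₁ = 18445.70/40.54 = 455.000 and Q₂ = 13690.36/40.54 = 337.700 (equivalently, work directly with expenditure since P cancels).
Midpoint %ΔQ = (13690.36 − 18445.70)/16068.03 = -0.29595; midpoint %ΔI = (103230 − 75600)/89415 = 0.30901.
η = -0.29595 / 0.30901 = -0.958.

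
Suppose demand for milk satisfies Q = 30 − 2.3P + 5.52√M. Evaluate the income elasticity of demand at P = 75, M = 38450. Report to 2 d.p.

0.58

At P = 75, M = 38450: Q = 939.899.
Holding P constant, ∂Q/∂M = 5.52/(2√M) = 0.0140754.
η_M = (∂Q/∂M)·(M/Q) = 0.0140754 × (38450/939.899) = 0.58.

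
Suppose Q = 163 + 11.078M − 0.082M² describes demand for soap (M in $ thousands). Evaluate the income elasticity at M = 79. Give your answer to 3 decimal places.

-0.282

At M = 79: Q = 526.4000.
dQ/dM = 11.078 − 0.164M = -1.87800.
η = (dQ/dM)·(M/Q) = -1.87800 × (79/526.4000) = -0.282.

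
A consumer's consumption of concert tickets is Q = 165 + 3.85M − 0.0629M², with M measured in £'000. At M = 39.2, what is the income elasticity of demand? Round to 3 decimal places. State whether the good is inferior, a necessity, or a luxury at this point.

-0.193 (inferior good)

At M = 39.2: Q = 219.2653.
dQ/dM = 3.85 − 0.1258M = -1.08136.
η = (dQ/dM)·(M/Q) = -1.08136 × (39.2/219.2653) = -0.193.
η < 0 ⇒ inferior good.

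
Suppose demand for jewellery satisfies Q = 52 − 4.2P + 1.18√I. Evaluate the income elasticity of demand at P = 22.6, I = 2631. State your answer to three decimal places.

At P = 22.6, I = 2631: Q = 17.606.
Holding P constant, ∂Q/∂I = 1.18/(2√I) = 0.0115025.
η_I = (∂Q/∂I)·(I/Q) = 0.0115025 × (2631/17.606) = 1.719.

1.719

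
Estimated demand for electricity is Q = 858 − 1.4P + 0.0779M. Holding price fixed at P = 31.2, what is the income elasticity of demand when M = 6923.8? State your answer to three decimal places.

0.398

At P = 31.2, M = 6923.8: Q = 1353.684.
Holding P constant, ∂Q/∂M = 0.0779.
η_M = (∂Q/∂M)·(M/Q) = 0.0779 × (6923.8/1353.684) = 0.398.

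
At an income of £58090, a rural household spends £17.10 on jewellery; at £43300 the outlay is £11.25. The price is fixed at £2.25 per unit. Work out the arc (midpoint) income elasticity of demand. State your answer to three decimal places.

1.415

With a constant price, Q₁ = 17.10/2.25 = 7.600 and Q₂ = 11.25/2.25 = 5.000 (equivalently, work directly with expenditure since P cancels).
Midpoint %ΔQ = (11.25 − 17.10)/14.18 = -0.41270; midpoint %ΔI = (43300 − 58090)/50695 = -0.29174.
η = -0.41270 / -0.29174 = 1.415.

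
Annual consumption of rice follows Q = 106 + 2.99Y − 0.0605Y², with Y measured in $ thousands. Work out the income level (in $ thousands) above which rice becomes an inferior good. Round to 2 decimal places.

dQ/dY = 2.99 − 0.121Y.
The good is inferior where dQ/dY < 0. Setting dQ/dY = 0 gives Y = 2.99 / 0.121 = 24.71.

24.71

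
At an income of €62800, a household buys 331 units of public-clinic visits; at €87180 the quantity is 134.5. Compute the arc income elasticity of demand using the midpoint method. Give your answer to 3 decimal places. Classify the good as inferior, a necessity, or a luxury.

-2.597 (inferior good)

ΔQ = 134.5 − 331 = -196.5; midpoint Q̄ = (331 + 134.5)/2 = 232.75.
ΔI = 87180 − 62800 = 24380; midpoint Ī = (62800 + 87180)/2 = 74990.
η = (ΔQ/Q̄) ÷ (ΔI/Ī) = (-196.5/232.75) ÷ (24380/74990) = -2.597.
η < 0 ⇒ inferior good.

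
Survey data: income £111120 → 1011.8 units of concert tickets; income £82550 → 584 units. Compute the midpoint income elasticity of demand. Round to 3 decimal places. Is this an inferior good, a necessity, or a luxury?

1.817 (luxury)

ΔQ = 584 − 1011.8 = -427.8; midpoint Q̄ = (1011.8 + 584)/2 = 797.9.
ΔI = 82550 − 111120 = -28570; midpoint Ī = (111120 + 82550)/2 = 96835.
η = (ΔQ/Q̄) ÷ (ΔI/Ī) = (-427.8/797.9) ÷ (-28570/96835) = 1.817.
η > 1 ⇒ luxury.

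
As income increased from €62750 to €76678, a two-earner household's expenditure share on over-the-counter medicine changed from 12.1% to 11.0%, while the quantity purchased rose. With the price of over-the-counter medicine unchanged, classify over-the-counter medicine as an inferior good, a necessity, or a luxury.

necessity

Quantity rises but the budget share falls as income rises, so 0 < η < 1.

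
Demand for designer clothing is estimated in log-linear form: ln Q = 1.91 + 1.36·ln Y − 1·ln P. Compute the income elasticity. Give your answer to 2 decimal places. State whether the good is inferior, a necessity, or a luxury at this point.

In a log-linear demand, the coefficient on ln Y is the income elasticity.
So η = 1.36.
η > 1 ⇒ luxury.

1.36 (luxury)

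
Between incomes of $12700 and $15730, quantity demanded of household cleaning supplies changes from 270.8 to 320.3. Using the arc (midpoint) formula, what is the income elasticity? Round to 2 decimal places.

ΔQ = 320.3 − 270.8 = 49.5; midpoint Q̄ = (270.8 + 320.3)/2 = 295.55.
ΔI = 15730 − 12700 = 3030; midpoint Ī = (12700 + 15730)/2 = 14215.
η = (ΔQ/Q̄) ÷ (ΔI/Ī) = (49.5/295.55) ÷ (3030/14215) = 0.79.

0.79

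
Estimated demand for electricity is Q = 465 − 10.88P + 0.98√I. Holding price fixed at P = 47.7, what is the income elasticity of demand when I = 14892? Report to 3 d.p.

At P = 47.7, I = 14892: Q = 65.616.
Holding P constant, ∂Q/∂I = 0.98/(2√I) = 0.00401531.
η_I = (∂Q/∂I)·(I/Q) = 0.00401531 × (14892/65.616) = 0.911.

0.911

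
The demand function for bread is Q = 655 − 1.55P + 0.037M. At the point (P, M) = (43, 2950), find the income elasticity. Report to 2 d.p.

At P = 43, M = 2950: Q = 697.500.
Holding P constant, ∂Q/∂M = 0.037.
η_M = (∂Q/∂M)·(M/Q) = 0.037 × (2950/697.500) = 0.16.

0.16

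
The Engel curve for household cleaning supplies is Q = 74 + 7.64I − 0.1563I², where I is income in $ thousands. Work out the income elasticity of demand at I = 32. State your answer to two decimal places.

-0.48

At I = 32: Q = 158.4288.
dQ/dI = 7.64 − 0.3126I = -2.36320.
η = (dQ/dI)·(I/Q) = -2.36320 × (32/158.4288) = -0.48.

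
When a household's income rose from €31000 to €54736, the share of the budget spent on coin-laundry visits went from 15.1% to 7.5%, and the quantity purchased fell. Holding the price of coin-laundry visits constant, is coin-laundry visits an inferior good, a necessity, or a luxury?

Quantity demanded falls as income rises, so η < 0.

inferior good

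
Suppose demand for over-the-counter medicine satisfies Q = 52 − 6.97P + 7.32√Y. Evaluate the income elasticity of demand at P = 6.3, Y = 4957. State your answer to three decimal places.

At P = 6.3, Y = 4957: Q = 523.461.
Holding P constant, ∂Q/∂Y = 7.32/(2√Y) = 0.0519842.
η_Y = (∂Q/∂Y)·(Y/Q) = 0.0519842 × (4957/523.461) = 0.492.

0.492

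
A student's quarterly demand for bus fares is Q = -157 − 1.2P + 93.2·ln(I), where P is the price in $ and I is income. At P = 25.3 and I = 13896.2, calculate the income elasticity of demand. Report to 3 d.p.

At P = 25.3, I = 13896.2: Q = 701.709.
Holding P constant, ∂Q/∂I = 93.2/I = 0.00670687.
η_I = (∂Q/∂I)·(I/Q) = 0.00670687 × (13896.2/701.709) = 0.133.

0.133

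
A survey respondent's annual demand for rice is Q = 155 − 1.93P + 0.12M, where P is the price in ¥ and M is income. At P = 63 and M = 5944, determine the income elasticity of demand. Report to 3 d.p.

0.955

At P = 63, M = 5944: Q = 746.690.
Holding P constant, ∂Q/∂M = 0.12.
η_M = (∂Q/∂M)·(M/Q) = 0.12 × (5944/746.690) = 0.955.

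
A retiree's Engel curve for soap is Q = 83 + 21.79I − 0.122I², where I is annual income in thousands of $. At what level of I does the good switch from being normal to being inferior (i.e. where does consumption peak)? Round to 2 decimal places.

dQ/dI = 21.79 − 0.244I.
The good is inferior where dQ/dI < 0. Setting dQ/dI = 0 gives I = 21.79 / 0.244 = 89.30.

89.30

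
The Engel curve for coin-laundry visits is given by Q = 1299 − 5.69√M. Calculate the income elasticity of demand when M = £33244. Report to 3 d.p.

-1.983

At M = 33244: Q = 261.546.
dQ/dM = -5.69/(2√M) = -0.0156036 at this income.
η = (dQ/dM)·(M/Q) = -0.0156036 × (33244/261.546) = -1.983.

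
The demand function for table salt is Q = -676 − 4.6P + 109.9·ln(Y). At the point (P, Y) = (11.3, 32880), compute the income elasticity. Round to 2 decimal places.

0.26

At P = 11.3, Y = 32880: Q = 415.048.
Holding P constant, ∂Q/∂Y = 109.9/Y = 0.00334246.
η_Y = (∂Q/∂Y)·(Y/Q) = 0.00334246 × (32880/415.048) = 0.26.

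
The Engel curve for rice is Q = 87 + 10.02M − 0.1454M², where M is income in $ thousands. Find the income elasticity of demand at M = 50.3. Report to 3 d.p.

-1.039

At M = 50.3: Q = 223.1309.
dQ/dM = 10.02 − 0.2908M = -4.60724.
η = (dQ/dM)·(M/Q) = -4.60724 × (50.3/223.1309) = -1.039.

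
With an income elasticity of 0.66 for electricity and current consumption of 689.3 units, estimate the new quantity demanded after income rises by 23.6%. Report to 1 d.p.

796.7

%ΔQ ≈ η × %ΔI = 0.66 × 23.6% = 15.576%.
New Q ≈ 689.3 × (1 + 0.15576) = 796.7.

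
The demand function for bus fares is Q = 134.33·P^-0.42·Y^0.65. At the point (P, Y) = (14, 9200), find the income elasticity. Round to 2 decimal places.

0.65

For a multiplicative demand Q = A·P^α·Y^β, the income elasticity is β everywhere.
Here β = 0.65, so η = 0.65.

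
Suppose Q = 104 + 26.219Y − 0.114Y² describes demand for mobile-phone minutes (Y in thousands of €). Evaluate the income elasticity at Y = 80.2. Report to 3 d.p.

At Y = 80.2: Q = 1473.5112.
dQ/dY = 26.219 − 0.228Y = 7.93340.
η = (dQ/dY)·(Y/Q) = 7.93340 × (80.2/1473.5112) = 0.432.

0.432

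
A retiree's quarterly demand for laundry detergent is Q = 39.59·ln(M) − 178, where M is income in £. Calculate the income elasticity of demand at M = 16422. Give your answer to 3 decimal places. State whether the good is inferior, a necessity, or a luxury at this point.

At M = 16422: Q = 206.275.
dQ/dM = 39.59/M = 0.00241079 at this income.
η = (dQ/dM)·(M/Q) = 0.00241079 × (16422/206.275) = 0.192.
Since 0 < η < 1, the good is a necessity.

0.192 (necessity)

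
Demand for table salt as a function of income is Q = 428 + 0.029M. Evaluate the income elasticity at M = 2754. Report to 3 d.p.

At M = 2754: Q = 507.866.
dQ/dM = 0.029.
η = (dQ/dM)·(M/Q) = 0.029 × (2754/507.866) = 0.157.

0.157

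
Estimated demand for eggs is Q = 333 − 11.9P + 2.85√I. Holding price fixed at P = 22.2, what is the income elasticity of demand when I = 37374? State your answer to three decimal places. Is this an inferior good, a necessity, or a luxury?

At P = 22.2, I = 37374: Q = 619.792.
Holding P constant, ∂Q/∂I = 2.85/(2√I) = 0.00737106.
η_I = (∂Q/∂I)·(I/Q) = 0.00737106 × (37374/619.792) = 0.444.
Since 0 < η < 1, this is a necessity.

0.444 (necessity)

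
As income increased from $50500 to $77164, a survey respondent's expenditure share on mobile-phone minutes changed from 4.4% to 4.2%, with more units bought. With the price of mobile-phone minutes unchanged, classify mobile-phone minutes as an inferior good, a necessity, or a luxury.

Quantity rises but the budget share falls as income rises, so 0 < η < 1.

necessity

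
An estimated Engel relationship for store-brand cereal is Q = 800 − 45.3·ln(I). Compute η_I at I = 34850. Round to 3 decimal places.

-0.139

At I = 34850: Q = 326.216.
dQ/dI = -45.3/I = -0.00129986 at this income.
η = (dQ/dI)·(I/Q) = -0.00129986 × (34850/326.216) = -0.139.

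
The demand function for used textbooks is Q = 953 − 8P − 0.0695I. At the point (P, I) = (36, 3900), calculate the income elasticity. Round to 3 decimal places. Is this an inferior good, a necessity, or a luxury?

At P = 36, I = 3900: Q = 393.950.
Holding P constant, ∂Q/∂I = −0.0695.
η_I = (∂Q/∂I)·(I/Q) = -0.0695 × (3900/393.950) = -0.688.
Since η < 0, this is an inferior good.

-0.688 (inferior good)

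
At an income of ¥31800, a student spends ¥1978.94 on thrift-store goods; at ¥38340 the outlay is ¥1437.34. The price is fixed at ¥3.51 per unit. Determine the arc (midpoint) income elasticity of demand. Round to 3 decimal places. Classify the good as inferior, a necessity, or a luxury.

With a constant price, Q₁ = 1978.94/3.51 = 563.801 and Q₂ = 1437.34/3.51 = 409.499 (equivalently, work directly with expenditure since P cancels).
Midpoint %ΔQ = (1437.34 − 1978.94)/1708.14 = -0.31707; midpoint %ΔI = (38340 − 31800)/35070 = 0.18648.
η = -0.31707 / 0.18648 = -1.700.
η < 0 ⇒ inferior good.

-1.700 (inferior good)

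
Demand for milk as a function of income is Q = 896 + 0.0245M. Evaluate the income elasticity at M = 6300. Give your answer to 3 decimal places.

0.147

At M = 6300: Q = 1050.350.
dQ/dM = 0.0245.
η = (dQ/dM)·(M/Q) = 0.0245 × (6300/1050.350) = 0.147.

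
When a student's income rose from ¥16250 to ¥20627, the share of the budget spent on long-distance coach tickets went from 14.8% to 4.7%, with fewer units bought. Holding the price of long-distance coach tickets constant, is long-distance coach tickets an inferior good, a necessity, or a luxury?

Quantity demanded falls as income rises, so η < 0.

inferior good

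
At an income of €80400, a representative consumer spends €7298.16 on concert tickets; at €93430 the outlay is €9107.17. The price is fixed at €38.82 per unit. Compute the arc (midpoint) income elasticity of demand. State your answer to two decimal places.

1.47

With a constant price, Q₁ = 7298.16/38.82 = 188.000 and Q₂ = 9107.17/38.82 = 234.600 (equivalently, work directly with expenditure since P cancels).
Midpoint %ΔQ = (9107.17 − 7298.16)/8202.67 = 0.22054; midpoint %ΔI = (93430 − 80400)/86915 = 0.14992.
η = 0.22054 / 0.14992 = 1.47.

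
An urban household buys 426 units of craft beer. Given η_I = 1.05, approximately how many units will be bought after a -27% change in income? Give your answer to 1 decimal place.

%ΔQ ≈ η × %ΔI = 1.05 × (-27%) = -28.35%.
New Q ≈ 426 × (1 − 0.2835) = 305.2.

305.2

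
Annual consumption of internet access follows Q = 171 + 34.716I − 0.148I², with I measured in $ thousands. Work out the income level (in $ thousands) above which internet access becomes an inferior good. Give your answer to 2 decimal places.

117.28

dQ/dI = 34.716 − 0.296I.
The good is inferior where dQ/dI < 0. Setting dQ/dI = 0 gives I = 34.716 / 0.296 = 117.28.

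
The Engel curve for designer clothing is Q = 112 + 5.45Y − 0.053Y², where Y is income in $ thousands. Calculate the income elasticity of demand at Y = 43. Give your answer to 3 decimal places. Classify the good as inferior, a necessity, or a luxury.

0.154 (necessity)

At Y = 43: Q = 248.3530.
dQ/dY = 5.45 − 0.106Y = 0.89200.
η = (dQ/dY)·(Y/Q) = 0.89200 × (43/248.3530) = 0.154.
0 < η < 1 ⇒ necessity.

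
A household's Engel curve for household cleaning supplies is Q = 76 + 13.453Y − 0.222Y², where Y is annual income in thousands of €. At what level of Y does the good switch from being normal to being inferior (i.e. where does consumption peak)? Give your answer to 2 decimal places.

30.30

dQ/dY = 13.453 − 0.444Y.
The good is inferior where dQ/dY < 0. Setting dQ/dY = 0 gives Y = 13.453 / 0.444 = 30.30.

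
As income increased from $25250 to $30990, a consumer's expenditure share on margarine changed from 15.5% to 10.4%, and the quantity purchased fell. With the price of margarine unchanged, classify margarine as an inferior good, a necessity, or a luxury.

inferior good

Quantity demanded falls as income rises, so η < 0.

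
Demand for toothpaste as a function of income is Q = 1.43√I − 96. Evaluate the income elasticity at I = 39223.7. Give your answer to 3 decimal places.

0.756

At I = 39223.7: Q = 187.211.
dQ/dI = 1.43/(2√I) = 0.0036102 at this income.
η = (dQ/dI)·(I/Q) = 0.0036102 × (39223.7/187.211) = 0.756.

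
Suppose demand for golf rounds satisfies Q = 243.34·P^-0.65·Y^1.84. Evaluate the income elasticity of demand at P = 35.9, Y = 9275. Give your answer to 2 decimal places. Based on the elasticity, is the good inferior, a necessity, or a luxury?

For a multiplicative demand Q = A·P^α·Y^β, the income elasticity is β everywhere.
Here β = 1.84, so η = 1.84.
Since η > 1, this is a luxury.

1.84 (luxury)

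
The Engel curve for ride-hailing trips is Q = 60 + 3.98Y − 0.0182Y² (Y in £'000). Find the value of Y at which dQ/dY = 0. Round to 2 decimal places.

109.34

dQ/dY = 3.98 − 0.0364Y.
The good is inferior where dQ/dY < 0. Setting dQ/dY = 0 gives Y = 3.98 / 0.0364 = 109.34.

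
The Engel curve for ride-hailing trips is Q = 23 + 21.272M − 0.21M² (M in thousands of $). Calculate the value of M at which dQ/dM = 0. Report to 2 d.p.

50.65

dQ/dM = 21.272 − 0.42M.
The good is inferior where dQ/dM < 0. Setting dQ/dM = 0 gives M = 21.272 / 0.42 = 50.65.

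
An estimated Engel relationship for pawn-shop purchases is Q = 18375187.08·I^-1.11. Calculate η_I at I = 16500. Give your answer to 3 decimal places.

-1.110

For Q = A·I^β the income elasticity is constant and equal to β.
Here β = -1.11, so η = -1.110.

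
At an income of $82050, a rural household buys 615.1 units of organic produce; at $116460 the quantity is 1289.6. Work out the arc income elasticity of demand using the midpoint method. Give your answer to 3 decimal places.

2.043

ΔQ = 1289.6 − 615.1 = 674.5; midpoint Q̄ = (615.1 + 1289.6)/2 = 952.35.
ΔI = 116460 − 82050 = 34410; midpoint Ī = (82050 + 116460)/2 = 99255.
η = (ΔQ/Q̄) ÷ (ΔI/Ī) = (674.5/952.35) ÷ (34410/99255) = 2.043.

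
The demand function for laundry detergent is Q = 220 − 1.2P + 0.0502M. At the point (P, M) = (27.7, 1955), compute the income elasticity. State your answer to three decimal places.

At P = 27.7, M = 1955: Q = 284.901.
Holding P constant, ∂Q/∂M = 0.0502.
η_M = (∂Q/∂M)·(M/Q) = 0.0502 × (1955/284.901) = 0.344.

0.344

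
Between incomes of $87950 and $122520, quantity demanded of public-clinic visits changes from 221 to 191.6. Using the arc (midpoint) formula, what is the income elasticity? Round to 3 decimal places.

-0.434

ΔQ = 191.6 − 221 = -29.4; midpoint Q̄ = (221 + 191.6)/2 = 206.3.
ΔI = 122520 − 87950 = 34570; midpoint Ī = (87950 + 122520)/2 = 105235.
η = (ΔQ/Q̄) ÷ (ΔI/Ī) = (-29.4/206.3) ÷ (34570/105235) = -0.434.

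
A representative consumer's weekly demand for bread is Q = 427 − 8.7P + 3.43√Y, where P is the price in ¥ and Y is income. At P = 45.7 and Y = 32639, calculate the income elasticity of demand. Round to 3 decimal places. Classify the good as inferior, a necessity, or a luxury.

0.477 (necessity)

At P = 45.7, Y = 32639: Q = 649.083.
Holding P constant, ∂Q/∂Y = 3.43/(2√Y) = 0.00949283.
η_Y = (∂Q/∂Y)·(Y/Q) = 0.00949283 × (32639/649.083) = 0.477.
Since 0 < η < 1, this is a necessity.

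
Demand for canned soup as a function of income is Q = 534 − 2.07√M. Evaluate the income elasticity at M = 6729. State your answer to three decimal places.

-0.233

At M = 6729: Q = 364.197.
dQ/dM = -2.07/(2√M) = -0.0126173 at this income.
η = (dQ/dM)·(M/Q) = -0.0126173 × (6729/364.197) = -0.233.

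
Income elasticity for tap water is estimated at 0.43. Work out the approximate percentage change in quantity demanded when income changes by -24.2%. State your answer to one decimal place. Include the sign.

%ΔQ ≈ η × %ΔI = 0.43 × (-24.2%) = -10.4%.

-10.4%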